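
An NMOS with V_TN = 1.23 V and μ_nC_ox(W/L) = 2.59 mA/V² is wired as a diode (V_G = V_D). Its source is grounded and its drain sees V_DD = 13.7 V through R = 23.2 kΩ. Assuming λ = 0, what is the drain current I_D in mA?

With gate tied to drain, V_GS = V_DS ≥ V_GS − V_TN, so the device is in saturation.
KCL at the drain: ½ k_n (V_GS − V_TN)² = (V_DD − V_GS)/R.
Let x = V_GS − 1.23. Then 30 x² + x − 12.47 = 0, giving x = 0.628 V (positive root), so V_GS = 1.86 V.
I_D = (V_DD − V_GS)/R = (13.7 − 1.86) / 23.2 = 0.51 mA.

I_D = 0.510 mA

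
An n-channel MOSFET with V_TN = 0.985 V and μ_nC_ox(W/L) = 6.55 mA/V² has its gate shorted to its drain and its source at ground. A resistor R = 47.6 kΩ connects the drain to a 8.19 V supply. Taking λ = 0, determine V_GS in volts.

With gate tied to drain, V_GS = V_DS ≥ V_GS − V_TN, so the device is in saturation.
KCL at the drain: ½ k_n (V_GS − V_TN)² = (V_DD − V_GS)/R.
Let x = V_GS − 0.985. Then 156 x² + x − 7.205 = 0, giving x = 0.212 V (positive root), so V_GS = 1.2 V.
I_D = (V_DD − V_GS)/R = (8.19 − 1.2) / 47.6 = 0.147 mA.

V_GS = 1.20 V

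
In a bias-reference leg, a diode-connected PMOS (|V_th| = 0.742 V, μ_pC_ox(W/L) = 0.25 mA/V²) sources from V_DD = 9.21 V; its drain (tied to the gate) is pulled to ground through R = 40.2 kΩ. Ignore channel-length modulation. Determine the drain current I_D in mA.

I_D = 0.181 mA

With gate tied to drain, V_SG = V_SD ≥ V_SG − |V_th|, so the device is in saturation.
KCL at the drain: ½ k_p (V_SG − |V_th|)² = (V_DD − V_SG)/R.
Let x = V_SG − 0.742. Then 5.03 x² + x − 8.468 = 0, giving x = 1.2 V (positive root), so V_SG = 1.94 V.
I_D = (V_DD − V_SG)/R = (9.21 − 1.94) / 40.2 = 0.181 mA.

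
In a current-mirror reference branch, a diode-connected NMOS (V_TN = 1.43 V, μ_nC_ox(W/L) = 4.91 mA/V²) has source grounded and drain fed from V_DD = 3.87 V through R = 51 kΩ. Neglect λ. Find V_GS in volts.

V_GS = 1.57 V

With gate tied to drain, V_GS = V_DS ≥ V_GS − V_TN, so the device is in saturation.
KCL at the drain: ½ k_n (V_GS − V_TN)² = (V_DD − V_GS)/R.
Let x = V_GS − 1.43. Then 125 x² + x − 2.44 = 0, giving x = 0.136 V (positive root), so V_GS = 1.57 V.
I_D = (V_DD − V_GS)/R = (3.87 − 1.57) / 51 = 0.0452 mA.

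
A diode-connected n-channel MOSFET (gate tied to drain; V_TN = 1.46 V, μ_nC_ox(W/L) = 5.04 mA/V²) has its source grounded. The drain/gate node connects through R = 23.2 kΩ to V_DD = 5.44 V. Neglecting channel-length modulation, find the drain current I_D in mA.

With gate tied to drain, V_GS = V_DS ≥ V_GS − V_TN, so the device is in saturation.
KCL at the drain: ½ k_n (V_GS − V_TN)² = (V_DD − V_GS)/R.
Let x = V_GS − 1.46. Then 58.5 x² + x − 3.98 = 0, giving x = 0.253 V (positive root), so V_GS = 1.71 V.
I_D = (V_DD − V_GS)/R = (5.44 − 1.71) / 23.2 = 0.161 mA.

I_D = 0.161 mA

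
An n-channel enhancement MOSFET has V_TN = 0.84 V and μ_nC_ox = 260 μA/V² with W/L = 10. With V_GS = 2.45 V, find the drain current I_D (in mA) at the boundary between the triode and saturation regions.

At the boundary V_DS = V_ov = V_GS − V_TN = 2.45 − 0.84 = 1.61 V.
k_n = μ_nC_ox · (W/L) = 2.6 mA/V².
I_D = ½ k_n V_ov² = 0.5 × 2.6 × 1.61² = 3.37 mA.

I_D = 3.37 mA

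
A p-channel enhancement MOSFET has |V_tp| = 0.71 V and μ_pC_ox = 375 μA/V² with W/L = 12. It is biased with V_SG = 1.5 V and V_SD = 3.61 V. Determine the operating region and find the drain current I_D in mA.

k_p = μ_pC_ox · (W/L) = 4.5 mA/V².
V_ov = V_SG − |V_tp| = 1.5 − 0.71 = 0.79 V.
Since V_SD = 3.61 V ≥ V_ov = 0.79 V, the device is in saturation.
I_D = ½ k_p V_ov² = 0.5 × 4.5 × 0.79² = 1.4 mA.

Saturation; I_D = 1.40 mA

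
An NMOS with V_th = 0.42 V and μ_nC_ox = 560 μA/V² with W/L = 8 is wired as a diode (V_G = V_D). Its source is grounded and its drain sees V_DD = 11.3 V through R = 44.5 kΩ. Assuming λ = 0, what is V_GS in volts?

With gate tied to drain, V_GS = V_DS ≥ V_GS − V_th, so the device is in saturation.
k_n = μ_nC_ox · (W/L) = 4.48 mA/V².
KCL at the drain: ½ k_n (V_GS − V_th)² = (V_DD − V_GS)/R.
Let x = V_GS − 0.42. Then 99.7 x² + x − 10.88 = 0, giving x = 0.325 V (positive root), so V_GS = 0.745 V.
I_D = (V_DD − V_GS)/R = (11.3 − 0.745) / 44.5 = 0.237 mA.

V_GS = 0.745 V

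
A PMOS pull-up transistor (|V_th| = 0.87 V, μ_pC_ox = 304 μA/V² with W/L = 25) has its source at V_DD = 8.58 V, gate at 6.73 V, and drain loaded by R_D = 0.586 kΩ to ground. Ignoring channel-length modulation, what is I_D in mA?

I_D = 3.65 mA

V_SG = V_DD − V_G = 8.58 − 6.73 = 1.85 V, so V_ov = 1.85 − 0.87 = 0.98 V.
k_p = μ_pC_ox · (W/L) = 7.6 mA/V².
Assume saturation: I_D = ½ k_p V_ov² = 0.5 × 7.6 × 0.98² = 3.65 mA, giving V_SD = V_DD − I_D R_D = 8.58 − 3.65 × 0.586 = 6.44 V.
V_SD = 6.44 V ≥ V_ov = 0.98 V, confirming saturation.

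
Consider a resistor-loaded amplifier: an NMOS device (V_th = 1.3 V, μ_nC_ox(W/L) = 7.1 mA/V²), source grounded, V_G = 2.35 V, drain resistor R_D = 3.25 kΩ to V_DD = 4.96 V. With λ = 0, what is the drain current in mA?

I_D = 1.46 mA

V_GS = V_G = 2.35 V, so V_ov = 2.35 − 1.3 = 1.05 V.
Assume saturation: I_D = ½ k_n V_ov² = 0.5 × 7.1 × 1.05² = 3.91 mA, giving V_DS = V_DD − I_D R_D = 4.96 − 3.91 × 3.25 = -7.76 V.
But -7.76 V < V_ov = 1.05 V, so the device is actually in triode.
In triode I_D = k_n[V_ov V_DS − ½ V_DS²] and I_D = (V_DD − V_DS)/R_D. Equating: 11.5 V_DS² − 25.23 V_DS + 4.96 = 0, giving V_DS = 0.218 V (the root below V_ov).
I_D = (4.96 − 0.218) / 3.25 = 1.46 mA.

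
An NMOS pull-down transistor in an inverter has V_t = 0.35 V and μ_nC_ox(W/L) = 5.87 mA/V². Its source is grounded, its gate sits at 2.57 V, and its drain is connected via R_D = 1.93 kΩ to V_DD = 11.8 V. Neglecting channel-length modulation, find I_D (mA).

V_GS = V_G = 2.57 V, so V_ov = 2.57 − 0.35 = 2.22 V.
Assume saturation: I_D = ½ k_n V_ov² = 0.5 × 5.87 × 2.22² = 14.5 mA, giving V_DS = V_DD − I_D R_D = 11.8 − 14.5 × 1.93 = -16.1 V.
But -16.1 V < V_ov = 2.22 V, so the device is actually in triode.
In triode I_D = k_n[V_ov V_DS − ½ V_DS²] and I_D = (V_DD − V_DS)/R_D. Equating: 5.66 V_DS² − 26.15 V_DS + 11.8 = 0, giving V_DS = 0.507 V (the root below V_ov).
I_D = (11.8 − 0.507) / 1.93 = 5.85 mA.

I_D = 5.85 mA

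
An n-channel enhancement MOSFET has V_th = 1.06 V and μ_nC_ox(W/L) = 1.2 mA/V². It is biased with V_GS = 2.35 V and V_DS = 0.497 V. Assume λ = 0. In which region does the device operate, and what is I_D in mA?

V_ov = V_GS − V_th = 2.35 − 1.06 = 1.29 V.
Since V_DS = 0.497 V < V_ov = 1.29 V, the device is in the triode region.
I_D = k_n [V_ov · V_DS − ½ V_DS²] = 1.2 × [1.29 × 0.497 − 0.5 × 0.497²] = 0.621 mA.

Triode; I_D = 0.621 mA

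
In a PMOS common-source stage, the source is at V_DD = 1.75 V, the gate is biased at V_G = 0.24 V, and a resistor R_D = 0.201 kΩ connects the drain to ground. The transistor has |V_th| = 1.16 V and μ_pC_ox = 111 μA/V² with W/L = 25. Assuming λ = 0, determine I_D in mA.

I_D = 0.170 mA

V_SG = V_DD − V_G = 1.75 − 0.24 = 1.51 V, so V_ov = 1.51 − 1.16 = 0.35 V.
k_p = μ_pC_ox · (W/L) = 2.775 mA/V².
Assume saturation: I_D = ½ k_p V_ov² = 0.5 × 2.775 × 0.35² = 0.17 mA, giving V_SD = V_DD − I_D R_D = 1.75 − 0.17 × 0.201 = 1.72 V.
V_SD = 1.72 V ≥ V_ov = 0.35 V, confirming saturation.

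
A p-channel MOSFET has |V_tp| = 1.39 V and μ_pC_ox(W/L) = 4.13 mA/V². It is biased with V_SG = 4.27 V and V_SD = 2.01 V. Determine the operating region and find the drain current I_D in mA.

V_ov = V_SG − |V_tp| = 4.27 − 1.39 = 2.88 V.
Since V_SD = 2.01 V < V_ov = 2.88 V, the device is in the triode region.
I_D = k_p [V_ov · V_SD − ½ V_SD²] = 4.13 × [2.88 × 2.01 − 0.5 × 2.01²] = 15.6 mA.

Triode; I_D = 15.6 mA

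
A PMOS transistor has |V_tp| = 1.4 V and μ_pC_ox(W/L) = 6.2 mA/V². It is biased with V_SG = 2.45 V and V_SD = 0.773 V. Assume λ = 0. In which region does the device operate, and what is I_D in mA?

V_ov = V_SG − |V_tp| = 2.45 − 1.4 = 1.05 V.
Since V_SD = 0.773 V < V_ov = 1.05 V, the device is in the triode region.
I_D = k_p [V_ov · V_SD − ½ V_SD²] = 6.2 × [1.05 × 0.773 − 0.5 × 0.773²] = 3.18 mA.

Triode; I_D = 3.18 mA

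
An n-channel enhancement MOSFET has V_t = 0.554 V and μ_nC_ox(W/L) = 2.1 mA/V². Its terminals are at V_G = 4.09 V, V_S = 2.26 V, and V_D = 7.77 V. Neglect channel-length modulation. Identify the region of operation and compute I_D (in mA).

Saturation; I_D = 1.71 mA

V_GS = V_G − V_S = 4.09 − 2.26 = 1.83 V; V_DS = V_D − V_S = 7.77 − 2.26 = 5.51 V.
V_ov = V_GS − V_t = 1.83 − 0.554 = 1.28 V.
Since V_DS = 5.51 V ≥ V_ov = 1.28 V, the device is in saturation.
I_D = ½ k_n V_ov² = 0.5 × 2.1 × 1.28² = 1.71 mA.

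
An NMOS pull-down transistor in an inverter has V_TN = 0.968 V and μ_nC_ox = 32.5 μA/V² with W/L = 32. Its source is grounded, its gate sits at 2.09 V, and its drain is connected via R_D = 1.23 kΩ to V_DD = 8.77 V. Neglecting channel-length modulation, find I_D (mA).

I_D = 0.655 mA

V_GS = V_G = 2.09 V, so V_ov = 2.09 − 0.968 = 1.12 V.
k_n = μ_nC_ox · (W/L) = 1.04 mA/V².
Assume saturation: I_D = ½ k_n V_ov² = 0.5 × 1.04 × 1.12² = 0.655 mA, giving V_DS = V_DD − I_D R_D = 8.77 − 0.655 × 1.23 = 7.96 V.
V_DS = 7.96 V ≥ V_ov = 1.12 V, confirming saturation.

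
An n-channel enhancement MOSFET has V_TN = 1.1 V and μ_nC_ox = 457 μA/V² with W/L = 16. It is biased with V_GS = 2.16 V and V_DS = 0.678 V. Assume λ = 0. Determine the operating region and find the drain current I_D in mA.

k_n = μ_nC_ox · (W/L) = 7.312 mA/V².
V_ov = V_GS − V_TN = 2.16 − 1.1 = 1.06 V.
Since V_DS = 0.678 V < V_ov = 1.06 V, the device is in the triode region.
I_D = k_n [V_ov · V_DS − ½ V_DS²] = 7.312 × [1.06 × 0.678 − 0.5 × 0.678²] = 3.57 mA.

Triode; I_D = 3.57 mA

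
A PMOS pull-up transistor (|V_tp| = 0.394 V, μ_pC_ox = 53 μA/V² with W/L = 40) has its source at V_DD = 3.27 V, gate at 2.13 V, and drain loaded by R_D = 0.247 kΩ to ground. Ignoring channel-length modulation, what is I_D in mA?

V_SG = V_DD − V_G = 3.27 − 2.13 = 1.14 V, so V_ov = 1.14 − 0.394 = 0.746 V.
k_p = μ_pC_ox · (W/L) = 2.12 mA/V².
Assume saturation: I_D = ½ k_p V_ov² = 0.5 × 2.12 × 0.746² = 0.59 mA, giving V_SD = V_DD − I_D R_D = 3.27 − 0.59 × 0.247 = 3.12 V.
V_SD = 3.12 V ≥ V_ov = 0.746 V, confirming saturation.

I_D = 0.590 mA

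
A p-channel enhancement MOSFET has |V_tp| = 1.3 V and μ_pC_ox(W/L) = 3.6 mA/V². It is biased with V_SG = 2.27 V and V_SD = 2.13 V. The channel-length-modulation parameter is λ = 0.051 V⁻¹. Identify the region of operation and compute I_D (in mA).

V_ov = V_SG − |V_tp| = 2.27 − 1.3 = 0.97 V.
Since V_SD = 2.13 V ≥ V_ov = 0.97 V, the device is in saturation.
I_D = ½ k_p V_ov² (1 + λ V_SD) = 0.5 × 3.6 × 0.97² × (1 + 0.051 × 2.13) = 1.88 mA.

Saturation; I_D = 1.88 mA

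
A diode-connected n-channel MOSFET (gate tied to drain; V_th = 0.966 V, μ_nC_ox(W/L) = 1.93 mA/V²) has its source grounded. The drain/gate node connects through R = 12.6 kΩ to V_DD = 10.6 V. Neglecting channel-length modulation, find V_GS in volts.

With gate tied to drain, V_GS = V_DS ≥ V_GS − V_th, so the device is in saturation.
KCL at the drain: ½ k_n (V_GS − V_th)² = (V_DD − V_GS)/R.
Let x = V_GS − 0.966. Then 12.2 x² + x − 9.634 = 0, giving x = 0.85 V (positive root), so V_GS = 1.82 V.
I_D = (V_DD − V_GS)/R = (10.6 − 1.82) / 12.6 = 0.697 mA.

V_GS = 1.82 V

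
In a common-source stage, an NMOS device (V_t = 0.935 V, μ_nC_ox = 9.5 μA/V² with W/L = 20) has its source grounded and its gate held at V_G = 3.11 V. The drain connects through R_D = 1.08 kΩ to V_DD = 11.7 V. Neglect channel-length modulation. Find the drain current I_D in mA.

V_GS = V_G = 3.11 V, so V_ov = 3.11 − 0.935 = 2.17 V.
k_n = μ_nC_ox · (W/L) = 0.19 mA/V².
Assume saturation: I_D = ½ k_n V_ov² = 0.5 × 0.19 × 2.17² = 0.449 mA, giving V_DS = V_DD − I_D R_D = 11.7 − 0.449 × 1.08 = 11.2 V.
V_DS = 11.2 V ≥ V_ov = 2.17 V, confirming saturation.

I_D = 0.449 mA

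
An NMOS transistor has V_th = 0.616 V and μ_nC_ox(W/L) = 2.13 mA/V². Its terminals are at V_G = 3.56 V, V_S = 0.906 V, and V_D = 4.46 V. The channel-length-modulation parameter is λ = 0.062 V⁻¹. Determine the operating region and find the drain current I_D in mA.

V_GS = V_G − V_S = 3.56 − 0.906 = 2.65 V; V_DS = V_D − V_S = 4.46 − 0.906 = 3.55 V.
V_ov = V_GS − V_th = 2.65 − 0.616 = 2.04 V.
Since V_DS = 3.55 V ≥ V_ov = 2.04 V, the device is in saturation.
I_D = ½ k_n V_ov² (1 + λ V_DS) = 0.5 × 2.13 × 2.04² × (1 + 0.062 × 3.55) = 5.4 mA.

Saturation; I_D = 5.40 mA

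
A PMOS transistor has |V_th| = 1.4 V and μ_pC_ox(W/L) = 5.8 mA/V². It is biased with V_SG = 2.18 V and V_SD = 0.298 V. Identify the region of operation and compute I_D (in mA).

Triode; I_D = 1.09 mA

V_ov = V_SG − |V_th| = 2.18 − 1.4 = 0.78 V.
Since V_SD = 0.298 V < V_ov = 0.78 V, the device is in the triode region.
I_D = k_p [V_ov · V_SD − ½ V_SD²] = 5.8 × [0.78 × 0.298 − 0.5 × 0.298²] = 1.09 mA.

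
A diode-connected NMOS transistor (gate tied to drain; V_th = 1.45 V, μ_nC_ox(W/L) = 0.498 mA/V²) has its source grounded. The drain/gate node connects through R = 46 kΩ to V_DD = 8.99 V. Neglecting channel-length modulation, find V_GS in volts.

With gate tied to drain, V_GS = V_DS ≥ V_GS − V_th, so the device is in saturation.
KCL at the drain: ½ k_n (V_GS − V_th)² = (V_DD − V_GS)/R.
Let x = V_GS − 1.45. Then 11.5 x² + x − 7.54 = 0, giving x = 0.769 V (positive root), so V_GS = 2.22 V.
I_D = (V_DD − V_GS)/R = (8.99 − 2.22) / 46 = 0.147 mA.

V_GS = 2.22 V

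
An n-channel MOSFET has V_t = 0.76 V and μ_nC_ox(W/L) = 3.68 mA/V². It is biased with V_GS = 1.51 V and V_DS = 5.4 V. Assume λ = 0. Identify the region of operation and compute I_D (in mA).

V_ov = V_GS − V_t = 1.51 − 0.76 = 0.75 V.
Since V_DS = 5.4 V ≥ V_ov = 0.75 V, the device is in saturation.
I_D = ½ k_n V_ov² = 0.5 × 3.68 × 0.75² = 1.04 mA.

Saturation; I_D = 1.04 mA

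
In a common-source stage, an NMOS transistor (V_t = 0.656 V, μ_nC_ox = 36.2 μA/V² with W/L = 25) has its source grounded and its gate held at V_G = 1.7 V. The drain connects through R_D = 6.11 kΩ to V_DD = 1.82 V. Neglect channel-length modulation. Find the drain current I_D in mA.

I_D = 0.248 mA

V_GS = V_G = 1.7 V, so V_ov = 1.7 − 0.656 = 1.04 V.
k_n = μ_nC_ox · (W/L) = 0.905 mA/V².
Assume saturation: I_D = ½ k_n V_ov² = 0.5 × 0.905 × 1.04² = 0.493 mA, giving V_DS = V_DD − I_D R_D = 1.82 − 0.493 × 6.11 = -1.19 V.
But -1.19 V < V_ov = 1.04 V, so the device is actually in triode.
In triode I_D = k_n[V_ov V_DS − ½ V_DS²] and I_D = (V_DD − V_DS)/R_D. Equating: 2.76 V_DS² − 6.773 V_DS + 1.82 = 0, giving V_DS = 0.307 V (the root below V_ov).
I_D = (1.82 − 0.307) / 6.11 = 0.248 mA.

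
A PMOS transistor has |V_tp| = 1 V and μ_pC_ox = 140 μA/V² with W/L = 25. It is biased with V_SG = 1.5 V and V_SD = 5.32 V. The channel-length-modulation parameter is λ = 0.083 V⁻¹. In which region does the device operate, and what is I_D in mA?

k_p = μ_pC_ox · (W/L) = 3.5 mA/V².
V_ov = V_SG − |V_tp| = 1.5 − 1 = 0.5 V.
Since V_SD = 5.32 V ≥ V_ov = 0.5 V, the device is in saturation.
I_D = ½ k_p V_ov² (1 + λ V_SD) = 0.5 × 3.5 × 0.5² × (1 + 0.083 × 5.32) = 0.631 mA.

Saturation; I_D = 0.631 mA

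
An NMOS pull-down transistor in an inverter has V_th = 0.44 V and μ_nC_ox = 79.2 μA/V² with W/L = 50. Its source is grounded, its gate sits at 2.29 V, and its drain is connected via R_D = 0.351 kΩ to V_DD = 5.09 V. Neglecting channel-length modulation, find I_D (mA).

V_GS = V_G = 2.29 V, so V_ov = 2.29 − 0.44 = 1.85 V.
k_n = μ_nC_ox · (W/L) = 3.96 mA/V².
Assume saturation: I_D = ½ k_n V_ov² = 0.5 × 3.96 × 1.85² = 6.78 mA, giving V_DS = V_DD − I_D R_D = 5.09 − 6.78 × 0.351 = 2.71 V.
V_DS = 2.71 V ≥ V_ov = 1.85 V, confirming saturation.

I_D = 6.78 mA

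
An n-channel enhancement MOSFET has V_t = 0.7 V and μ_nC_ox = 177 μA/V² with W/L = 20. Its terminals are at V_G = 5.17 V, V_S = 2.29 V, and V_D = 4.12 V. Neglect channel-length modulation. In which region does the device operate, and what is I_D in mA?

Triode; I_D = 8.19 mA

V_GS = V_G − V_S = 5.17 − 2.29 = 2.88 V; V_DS = V_D − V_S = 4.12 − 2.29 = 1.83 V.
k_n = μ_nC_ox · (W/L) = 3.54 mA/V².
V_ov = V_GS − V_t = 2.88 − 0.7 = 2.18 V.
Since V_DS = 1.83 V < V_ov = 2.18 V, the device is in the triode region.
I_D = k_n [V_ov · V_DS − ½ V_DS²] = 3.54 × [2.18 × 1.83 − 0.5 × 1.83²] = 8.19 mA.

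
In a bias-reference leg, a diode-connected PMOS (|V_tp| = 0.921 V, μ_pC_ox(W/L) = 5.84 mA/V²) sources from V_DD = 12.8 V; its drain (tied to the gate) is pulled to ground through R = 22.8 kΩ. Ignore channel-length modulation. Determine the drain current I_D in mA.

With gate tied to drain, V_SG = V_SD ≥ V_SG − |V_tp|, so the device is in saturation.
KCL at the drain: ½ k_p (V_SG − |V_tp|)² = (V_DD − V_SG)/R.
Let x = V_SG − 0.921. Then 66.6 x² + x − 11.88 = 0, giving x = 0.415 V (positive root), so V_SG = 1.34 V.
I_D = (V_DD − V_SG)/R = (12.8 − 1.34) / 22.8 = 0.503 mA.

I_D = 0.503 mA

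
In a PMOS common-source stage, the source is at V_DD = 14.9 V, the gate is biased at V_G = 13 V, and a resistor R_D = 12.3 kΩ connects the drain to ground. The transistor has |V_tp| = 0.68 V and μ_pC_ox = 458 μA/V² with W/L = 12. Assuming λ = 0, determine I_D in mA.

I_D = 1.20 mA

V_SG = V_DD − V_G = 14.9 − 13 = 1.9 V, so V_ov = 1.9 − 0.68 = 1.22 V.
k_p = μ_pC_ox · (W/L) = 5.496 mA/V².
Assume saturation: I_D = ½ k_p V_ov² = 0.5 × 5.496 × 1.22² = 4.09 mA, giving V_SD = V_DD − I_D R_D = 14.9 − 4.09 × 12.3 = -35.4 V.
But -35.4 V < V_ov = 1.22 V, so the device is actually in triode.
In triode I_D = k_p[V_ov V_SD − ½ V_SD²] and I_D = (V_DD − V_SD)/R_D. Equating: 33.8 V_SD² − 83.47 V_SD + 14.9 = 0, giving V_SD = 0.194 V (the root below V_ov).
I_D = (14.9 − 0.194) / 12.3 = 1.2 mA.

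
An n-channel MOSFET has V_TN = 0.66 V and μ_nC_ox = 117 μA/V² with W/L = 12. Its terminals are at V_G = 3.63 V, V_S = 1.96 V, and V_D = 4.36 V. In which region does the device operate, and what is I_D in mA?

V_GS = V_G − V_S = 3.63 − 1.96 = 1.67 V; V_DS = V_D − V_S = 4.36 − 1.96 = 2.4 V.
k_n = μ_nC_ox · (W/L) = 1.404 mA/V².
V_ov = V_GS − V_TN = 1.67 − 0.66 = 1.01 V.
Since V_DS = 2.4 V ≥ V_ov = 1.01 V, the device is in saturation.
I_D = ½ k_n V_ov² = 0.5 × 1.404 × 1.01² = 0.716 mA.

Saturation; I_D = 0.716 mA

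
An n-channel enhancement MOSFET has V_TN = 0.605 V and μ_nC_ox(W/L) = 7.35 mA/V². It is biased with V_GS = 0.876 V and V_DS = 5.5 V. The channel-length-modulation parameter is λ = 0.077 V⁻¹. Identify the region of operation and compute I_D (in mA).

V_ov = V_GS − V_TN = 0.876 − 0.605 = 0.271 V.
Since V_DS = 5.5 V ≥ V_ov = 0.271 V, the device is in saturation.
I_D = ½ k_n V_ov² (1 + λ V_DS) = 0.5 × 7.35 × 0.271² × (1 + 0.077 × 5.5) = 0.384 mA.

Saturation; I_D = 0.384 mA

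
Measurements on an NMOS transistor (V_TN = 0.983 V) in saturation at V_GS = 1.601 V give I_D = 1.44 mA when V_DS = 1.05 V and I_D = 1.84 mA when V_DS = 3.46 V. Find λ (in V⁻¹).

With V_GS fixed, I_D ∝ (1 + λ V_DS) in saturation, so I_D2/I_D1 = (1 + λ V_DS2)/(1 + λ V_DS1).
1.84/1.44 = 1.278 = (1 + 3.46 λ)/(1 + 1.05 λ).
Solving: λ (I_D1 V_DS2 − I_D2 V_DS1) = I_D2 − I_D1, so λ = (1.84 − 1.44) / (1.44 × 3.46 − 1.84 × 1.05) = 0.4 / 3.05 = 0.131 V⁻¹.

λ = 0.131 V⁻¹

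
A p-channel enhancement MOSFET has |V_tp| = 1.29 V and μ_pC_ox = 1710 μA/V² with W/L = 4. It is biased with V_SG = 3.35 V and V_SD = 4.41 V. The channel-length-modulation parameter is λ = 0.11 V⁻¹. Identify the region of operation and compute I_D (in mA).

k_p = μ_pC_ox · (W/L) = 6.84 mA/V².
V_ov = V_SG − |V_tp| = 3.35 − 1.29 = 2.06 V.
Since V_SD = 4.41 V ≥ V_ov = 2.06 V, the device is in saturation.
I_D = ½ k_p V_ov² (1 + λ V_SD) = 0.5 × 6.84 × 2.06² × (1 + 0.11 × 4.41) = 21.6 mA.

Saturation; I_D = 21.6 mA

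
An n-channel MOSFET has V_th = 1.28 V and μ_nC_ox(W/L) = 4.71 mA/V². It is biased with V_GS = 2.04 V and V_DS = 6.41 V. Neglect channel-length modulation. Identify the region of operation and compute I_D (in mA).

V_ov = V_GS − V_th = 2.04 − 1.28 = 0.76 V.
Since V_DS = 6.41 V ≥ V_ov = 0.76 V, the device is in saturation.
I_D = ½ k_n V_ov² = 0.5 × 4.71 × 0.76² = 1.36 mA.

Saturation; I_D = 1.36 mA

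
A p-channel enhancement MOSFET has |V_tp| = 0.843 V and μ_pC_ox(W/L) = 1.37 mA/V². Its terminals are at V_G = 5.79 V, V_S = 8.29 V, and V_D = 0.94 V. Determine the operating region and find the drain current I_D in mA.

Saturation; I_D = 1.88 mA

V_SG = V_S − V_G = 8.29 − 5.79 = 2.5 V; V_SD = V_S − V_D = 8.29 − 0.94 = 7.35 V.
V_ov = V_SG − |V_tp| = 2.5 − 0.843 = 1.66 V.
Since V_SD = 7.35 V ≥ V_ov = 1.66 V, the device is in saturation.
I_D = ½ k_p V_ov² = 0.5 × 1.37 × 1.66² = 1.88 mA.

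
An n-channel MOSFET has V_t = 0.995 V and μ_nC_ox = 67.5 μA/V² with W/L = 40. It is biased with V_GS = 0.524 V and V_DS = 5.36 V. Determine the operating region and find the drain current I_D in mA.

V_GS = 0.524 V < V_t = 0.995 V, so the transistor is in cutoff.

Cutoff; I_D = 0 mA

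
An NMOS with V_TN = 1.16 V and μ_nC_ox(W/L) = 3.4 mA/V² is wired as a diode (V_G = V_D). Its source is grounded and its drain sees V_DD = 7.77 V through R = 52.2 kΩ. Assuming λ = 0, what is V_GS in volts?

With gate tied to drain, V_GS = V_DS ≥ V_GS − V_TN, so the device is in saturation.
KCL at the drain: ½ k_n (V_GS − V_TN)² = (V_DD − V_GS)/R.
Let x = V_GS − 1.16. Then 88.7 x² + x − 6.61 = 0, giving x = 0.267 V (positive root), so V_GS = 1.43 V.
I_D = (V_DD − V_GS)/R = (7.77 − 1.43) / 52.2 = 0.122 mA.

V_GS = 1.43 V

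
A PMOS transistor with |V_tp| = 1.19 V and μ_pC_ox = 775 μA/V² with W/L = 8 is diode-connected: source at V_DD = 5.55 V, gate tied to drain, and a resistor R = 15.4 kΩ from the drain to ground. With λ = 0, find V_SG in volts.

V_SG = 1.48 V

With gate tied to drain, V_SG = V_SD ≥ V_SG − |V_tp|, so the device is in saturation.
k_p = μ_pC_ox · (W/L) = 6.2 mA/V².
KCL at the drain: ½ k_p (V_SG − |V_tp|)² = (V_DD − V_SG)/R.
Let x = V_SG − 1.19. Then 47.7 x² + x − 4.36 = 0, giving x = 0.292 V (positive root), so V_SG = 1.48 V.
I_D = (V_DD − V_SG)/R = (5.55 − 1.48) / 15.4 = 0.264 mA.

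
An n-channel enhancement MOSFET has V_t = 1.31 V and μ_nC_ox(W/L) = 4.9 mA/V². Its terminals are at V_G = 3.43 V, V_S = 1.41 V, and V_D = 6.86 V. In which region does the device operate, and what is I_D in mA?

Saturation; I_D = 1.24 mA

V_GS = V_G − V_S = 3.43 − 1.41 = 2.02 V; V_DS = V_D − V_S = 6.86 − 1.41 = 5.45 V.
V_ov = V_GS − V_t = 2.02 − 1.31 = 0.71 V.
Since V_DS = 5.45 V ≥ V_ov = 0.71 V, the device is in saturation.
I_D = ½ k_n V_ov² = 0.5 × 4.9 × 0.71² = 1.24 mA.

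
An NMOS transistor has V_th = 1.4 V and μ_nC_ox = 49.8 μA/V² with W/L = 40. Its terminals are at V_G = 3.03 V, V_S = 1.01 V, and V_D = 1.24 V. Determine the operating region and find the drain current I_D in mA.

Triode; I_D = 0.231 mA

V_GS = V_G − V_S = 3.03 − 1.01 = 2.02 V; V_DS = V_D − V_S = 1.24 − 1.01 = 0.23 V.
k_n = μ_nC_ox · (W/L) = 1.992 mA/V².
V_ov = V_GS − V_th = 2.02 − 1.4 = 0.62 V.
Since V_DS = 0.23 V < V_ov = 0.62 V, the device is in the triode region.
I_D = k_n [V_ov · V_DS − ½ V_DS²] = 1.992 × [0.62 × 0.23 − 0.5 × 0.23²] = 0.231 mA.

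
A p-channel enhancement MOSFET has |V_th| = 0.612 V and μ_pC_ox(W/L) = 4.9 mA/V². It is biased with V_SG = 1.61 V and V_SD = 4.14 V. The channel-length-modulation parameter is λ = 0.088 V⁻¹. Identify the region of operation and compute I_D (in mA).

V_ov = V_SG − |V_th| = 1.61 − 0.612 = 0.998 V.
Since V_SD = 4.14 V ≥ V_ov = 0.998 V, the device is in saturation.
I_D = ½ k_p V_ov² (1 + λ V_SD) = 0.5 × 4.9 × 0.998² × (1 + 0.088 × 4.14) = 3.33 mA.

Saturation; I_D = 3.33 mA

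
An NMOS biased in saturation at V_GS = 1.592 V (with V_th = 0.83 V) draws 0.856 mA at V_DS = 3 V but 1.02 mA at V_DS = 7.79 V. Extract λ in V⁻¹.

λ = 0.0455 V⁻¹

With V_GS fixed, I_D ∝ (1 + λ V_DS) in saturation, so I_D2/I_D1 = (1 + λ V_DS2)/(1 + λ V_DS1).
1.02/0.856 = 1.192 = (1 + 7.79 λ)/(1 + 3 λ).
Solving: λ (I_D1 V_DS2 − I_D2 V_DS1) = I_D2 − I_D1, so λ = (1.02 − 0.856) / (0.856 × 7.79 − 1.02 × 3) = 0.164 / 3.61 = 0.0455 V⁻¹.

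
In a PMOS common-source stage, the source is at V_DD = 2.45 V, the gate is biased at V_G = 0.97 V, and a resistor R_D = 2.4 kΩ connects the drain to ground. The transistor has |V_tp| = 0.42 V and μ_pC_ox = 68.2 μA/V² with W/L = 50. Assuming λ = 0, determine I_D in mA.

V_SG = V_DD − V_G = 2.45 − 0.97 = 1.48 V, so V_ov = 1.48 − 0.42 = 1.06 V.
k_p = μ_pC_ox · (W/L) = 3.41 mA/V².
Assume saturation: I_D = ½ k_p V_ov² = 0.5 × 3.41 × 1.06² = 1.92 mA, giving V_SD = V_DD − I_D R_D = 2.45 − 1.92 × 2.4 = -2.15 V.
But -2.15 V < V_ov = 1.06 V, so the device is actually in triode.
In triode I_D = k_p[V_ov V_SD − ½ V_SD²] and I_D = (V_DD − V_SD)/R_D. Equating: 4.09 V_SD² − 9.675 V_SD + 2.45 = 0, giving V_SD = 0.288 V (the root below V_ov).
I_D = (2.45 − 0.288) / 2.4 = 0.901 mA.

I_D = 0.901 mA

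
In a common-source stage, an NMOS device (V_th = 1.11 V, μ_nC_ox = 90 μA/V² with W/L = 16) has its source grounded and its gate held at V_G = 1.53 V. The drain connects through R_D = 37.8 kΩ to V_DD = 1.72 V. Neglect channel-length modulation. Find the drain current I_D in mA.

I_D = 0.0434 mA

V_GS = V_G = 1.53 V, so V_ov = 1.53 − 1.11 = 0.42 V.
k_n = μ_nC_ox · (W/L) = 1.44 mA/V².
Assume saturation: I_D = ½ k_n V_ov² = 0.5 × 1.44 × 0.42² = 0.127 mA, giving V_DS = V_DD − I_D R_D = 1.72 − 0.127 × 37.8 = -3.08 V.
But -3.08 V < V_ov = 0.42 V, so the device is actually in triode.
In triode I_D = k_n[V_ov V_DS − ½ V_DS²] and I_D = (V_DD − V_DS)/R_D. Equating: 27.2 V_DS² − 23.86 V_DS + 1.72 = 0, giving V_DS = 0.0792 V (the root below V_ov).
I_D = (1.72 − 0.0792) / 37.8 = 0.0434 mA.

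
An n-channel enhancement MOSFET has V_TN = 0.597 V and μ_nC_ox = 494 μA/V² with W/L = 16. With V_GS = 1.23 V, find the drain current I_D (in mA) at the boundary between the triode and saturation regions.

At the boundary V_DS = V_ov = V_GS − V_TN = 1.23 − 0.597 = 0.633 V.
k_n = μ_nC_ox · (W/L) = 7.904 mA/V².
I_D = ½ k_n V_ov² = 0.5 × 7.904 × 0.633² = 1.58 mA.

I_D = 1.58 mA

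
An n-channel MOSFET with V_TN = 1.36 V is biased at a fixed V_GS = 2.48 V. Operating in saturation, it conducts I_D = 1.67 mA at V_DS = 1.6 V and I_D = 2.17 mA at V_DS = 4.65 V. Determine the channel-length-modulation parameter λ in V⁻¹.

With V_GS fixed, I_D ∝ (1 + λ V_DS) in saturation, so I_D2/I_D1 = (1 + λ V_DS2)/(1 + λ V_DS1).
2.17/1.67 = 1.299 = (1 + 4.65 λ)/(1 + 1.6 λ).
Solving: λ (I_D1 V_DS2 − I_D2 V_DS1) = I_D2 − I_D1, so λ = (2.17 − 1.67) / (1.67 × 4.65 − 2.17 × 1.6) = 0.5 / 4.29 = 0.116 V⁻¹.

λ = 0.116 V⁻¹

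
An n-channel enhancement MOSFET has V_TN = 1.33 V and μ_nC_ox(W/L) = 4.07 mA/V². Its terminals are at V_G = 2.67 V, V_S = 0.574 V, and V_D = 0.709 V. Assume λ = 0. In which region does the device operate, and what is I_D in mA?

V_GS = V_G − V_S = 2.67 − 0.574 = 2.1 V; V_DS = V_D − V_S = 0.709 − 0.574 = 0.135 V.
V_ov = V_GS − V_TN = 2.1 − 1.33 = 0.766 V.
Since V_DS = 0.135 V < V_ov = 0.766 V, the device is in the triode region.
I_D = k_n [V_ov · V_DS − ½ V_DS²] = 4.07 × [0.766 × 0.135 − 0.5 × 0.135²] = 0.384 mA.

Triode; I_D = 0.384 mA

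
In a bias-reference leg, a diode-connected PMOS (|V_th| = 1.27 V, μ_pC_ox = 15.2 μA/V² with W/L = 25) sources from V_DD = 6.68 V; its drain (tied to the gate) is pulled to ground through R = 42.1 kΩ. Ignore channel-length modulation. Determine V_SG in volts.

With gate tied to drain, V_SG = V_SD ≥ V_SG − |V_th|, so the device is in saturation.
k_p = μ_pC_ox · (W/L) = 0.38 mA/V².
KCL at the drain: ½ k_p (V_SG − |V_th|)² = (V_DD − V_SG)/R.
Let x = V_SG − 1.27. Then 8 x² + x − 5.41 = 0, giving x = 0.762 V (positive root), so V_SG = 2.03 V.
I_D = (V_DD − V_SG)/R = (6.68 − 2.03) / 42.1 = 0.11 mA.

V_SG = 2.03 V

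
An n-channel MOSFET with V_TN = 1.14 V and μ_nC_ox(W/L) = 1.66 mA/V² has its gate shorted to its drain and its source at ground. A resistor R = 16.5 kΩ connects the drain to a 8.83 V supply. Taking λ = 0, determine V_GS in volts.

With gate tied to drain, V_GS = V_DS ≥ V_GS − V_TN, so the device is in saturation.
KCL at the drain: ½ k_n (V_GS − V_TN)² = (V_DD − V_GS)/R.
Let x = V_GS − 1.14. Then 13.7 x² + x − 7.69 = 0, giving x = 0.714 V (positive root), so V_GS = 1.85 V.
I_D = (V_DD − V_GS)/R = (8.83 − 1.85) / 16.5 = 0.423 mA.

V_GS = 1.85 V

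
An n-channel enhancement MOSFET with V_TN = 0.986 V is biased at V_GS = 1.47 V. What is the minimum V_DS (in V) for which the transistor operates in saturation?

The boundary between triode and saturation is V_DS = V_GS − V_TN = V_ov.
V_ov = 1.47 − 0.986 = 0.484 V.

V_DS,sat = 0.484 V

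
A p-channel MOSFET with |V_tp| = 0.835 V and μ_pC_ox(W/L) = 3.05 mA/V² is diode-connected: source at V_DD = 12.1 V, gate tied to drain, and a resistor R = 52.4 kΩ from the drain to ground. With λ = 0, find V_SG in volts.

V_SG = 1.20 V

With gate tied to drain, V_SG = V_SD ≥ V_SG − |V_tp|, so the device is in saturation.
KCL at the drain: ½ k_p (V_SG − |V_tp|)² = (V_DD − V_SG)/R.
Let x = V_SG − 0.835. Then 79.9 x² + x − 11.27 = 0, giving x = 0.369 V (positive root), so V_SG = 1.2 V.
I_D = (V_DD − V_SG)/R = (12.1 − 1.2) / 52.4 = 0.208 mA.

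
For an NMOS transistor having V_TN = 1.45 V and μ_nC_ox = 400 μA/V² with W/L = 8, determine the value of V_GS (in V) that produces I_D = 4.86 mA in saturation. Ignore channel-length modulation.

V_GS = 3.19 V

k_n = μ_nC_ox · (W/L) = 3.2 mA/V².
In saturation I_D = ½ k_n (V_GS − V_TN)², so V_GS − V_TN = √(2 I_D / k_n) = √(2 × 4.86 / 3.2) = 1.74 V.
V_GS = 1.45 + 1.74 = 3.19 V.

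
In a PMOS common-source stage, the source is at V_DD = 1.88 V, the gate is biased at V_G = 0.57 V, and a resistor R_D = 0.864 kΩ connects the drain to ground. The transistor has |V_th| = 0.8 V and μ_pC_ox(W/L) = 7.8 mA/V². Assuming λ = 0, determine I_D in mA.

I_D = 1.01 mA

V_SG = V_DD − V_G = 1.88 − 0.57 = 1.31 V, so V_ov = 1.31 − 0.8 = 0.51 V.
Assume saturation: I_D = ½ k_p V_ov² = 0.5 × 7.8 × 0.51² = 1.01 mA, giving V_SD = V_DD − I_D R_D = 1.88 − 1.01 × 0.864 = 1 V.
V_SD = 1 V ≥ V_ov = 0.51 V, confirming saturation.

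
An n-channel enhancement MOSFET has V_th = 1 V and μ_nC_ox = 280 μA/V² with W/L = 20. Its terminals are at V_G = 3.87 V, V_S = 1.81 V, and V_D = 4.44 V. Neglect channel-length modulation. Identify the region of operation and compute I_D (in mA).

V_GS = V_G − V_S = 3.87 − 1.81 = 2.06 V; V_DS = V_D − V_S = 4.44 − 1.81 = 2.63 V.
k_n = μ_nC_ox · (W/L) = 5.6 mA/V².
V_ov = V_GS − V_th = 2.06 − 1 = 1.06 V.
Since V_DS = 2.63 V ≥ V_ov = 1.06 V, the device is in saturation.
I_D = ½ k_n V_ov² = 0.5 × 5.6 × 1.06² = 3.15 mA.

Saturation; I_D = 3.15 mA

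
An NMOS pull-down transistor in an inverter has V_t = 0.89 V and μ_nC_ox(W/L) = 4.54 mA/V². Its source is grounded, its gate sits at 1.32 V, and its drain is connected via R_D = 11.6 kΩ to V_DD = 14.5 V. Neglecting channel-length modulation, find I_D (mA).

V_GS = V_G = 1.32 V, so V_ov = 1.32 − 0.89 = 0.43 V.
Assume saturation: I_D = ½ k_n V_ov² = 0.5 × 4.54 × 0.43² = 0.42 mA, giving V_DS = V_DD − I_D R_D = 14.5 − 0.42 × 11.6 = 9.63 V.
V_DS = 9.63 V ≥ V_ov = 0.43 V, confirming saturation.

I_D = 0.420 mA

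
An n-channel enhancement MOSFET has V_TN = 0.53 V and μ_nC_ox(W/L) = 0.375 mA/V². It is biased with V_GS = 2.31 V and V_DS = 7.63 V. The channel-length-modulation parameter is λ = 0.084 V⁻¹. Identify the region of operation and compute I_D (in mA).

V_ov = V_GS − V_TN = 2.31 − 0.53 = 1.78 V.
Since V_DS = 7.63 V ≥ V_ov = 1.78 V, the device is in saturation.
I_D = ½ k_n V_ov² (1 + λ V_DS) = 0.5 × 0.375 × 1.78² × (1 + 0.084 × 7.63) = 0.975 mA.

Saturation; I_D = 0.975 mA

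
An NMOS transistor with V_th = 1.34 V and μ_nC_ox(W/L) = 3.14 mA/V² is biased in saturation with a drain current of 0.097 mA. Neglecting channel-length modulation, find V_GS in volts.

V_GS = 1.59 V

In saturation I_D = ½ k_n (V_GS − V_th)², so V_GS − V_th = √(2 I_D / k_n) = √(2 × 0.097 / 3.14) = 0.249 V.
V_GS = 1.34 + 0.249 = 1.59 V.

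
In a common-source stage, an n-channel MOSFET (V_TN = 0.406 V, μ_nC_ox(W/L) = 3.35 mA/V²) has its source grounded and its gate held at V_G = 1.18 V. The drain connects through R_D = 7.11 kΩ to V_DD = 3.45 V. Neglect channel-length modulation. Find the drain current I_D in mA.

I_D = 0.457 mA

V_GS = V_G = 1.18 V, so V_ov = 1.18 − 0.406 = 0.774 V.
Assume saturation: I_D = ½ k_n V_ov² = 0.5 × 3.35 × 0.774² = 1 mA, giving V_DS = V_DD − I_D R_D = 3.45 − 1 × 7.11 = -3.68 V.
But -3.68 V < V_ov = 0.774 V, so the device is actually in triode.
In triode I_D = k_n[V_ov V_DS − ½ V_DS²] and I_D = (V_DD − V_DS)/R_D. Equating: 11.9 V_DS² − 19.44 V_DS + 3.45 = 0, giving V_DS = 0.203 V (the root below V_ov).
I_D = (3.45 − 0.203) / 7.11 = 0.457 mA.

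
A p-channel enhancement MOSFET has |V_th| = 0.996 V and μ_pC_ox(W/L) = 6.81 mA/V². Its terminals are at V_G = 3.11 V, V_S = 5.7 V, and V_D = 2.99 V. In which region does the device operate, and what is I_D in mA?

V_SG = V_S − V_G = 5.7 − 3.11 = 2.59 V; V_SD = V_S − V_D = 5.7 − 2.99 = 2.71 V.
V_ov = V_SG − |V_th| = 2.59 − 0.996 = 1.59 V.
Since V_SD = 2.71 V ≥ V_ov = 1.59 V, the device is in saturation.
I_D = ½ k_p V_ov² = 0.5 × 6.81 × 1.59² = 8.65 mA.

Saturation; I_D = 8.65 mA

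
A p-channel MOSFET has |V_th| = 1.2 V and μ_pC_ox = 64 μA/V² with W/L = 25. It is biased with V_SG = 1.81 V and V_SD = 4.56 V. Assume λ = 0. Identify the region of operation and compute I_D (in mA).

k_p = μ_pC_ox · (W/L) = 1.6 mA/V².
V_ov = V_SG − |V_th| = 1.81 − 1.2 = 0.61 V.
Since V_SD = 4.56 V ≥ V_ov = 0.61 V, the device is in saturation.
I_D = ½ k_p V_ov² = 0.5 × 1.6 × 0.61² = 0.298 mA.

Saturation; I_D = 0.298 mA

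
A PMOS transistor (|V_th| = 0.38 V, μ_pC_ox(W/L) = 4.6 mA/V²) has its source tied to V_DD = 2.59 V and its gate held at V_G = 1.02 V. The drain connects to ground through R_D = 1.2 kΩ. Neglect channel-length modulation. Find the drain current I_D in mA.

V_SG = V_DD − V_G = 2.59 − 1.02 = 1.57 V, so V_ov = 1.57 − 0.38 = 1.19 V.
Assume saturation: I_D = ½ k_p V_ov² = 0.5 × 4.6 × 1.19² = 3.26 mA, giving V_SD = V_DD − I_D R_D = 2.59 − 3.26 × 1.2 = -1.32 V.
But -1.32 V < V_ov = 1.19 V, so the device is actually in triode.
In triode I_D = k_p[V_ov V_SD − ½ V_SD²] and I_D = (V_DD − V_SD)/R_D. Equating: 2.76 V_SD² − 7.569 V_SD + 2.59 = 0, giving V_SD = 0.401 V (the root below V_ov).
I_D = (2.59 − 0.401) / 1.2 = 1.82 mA.

I_D = 1.82 mA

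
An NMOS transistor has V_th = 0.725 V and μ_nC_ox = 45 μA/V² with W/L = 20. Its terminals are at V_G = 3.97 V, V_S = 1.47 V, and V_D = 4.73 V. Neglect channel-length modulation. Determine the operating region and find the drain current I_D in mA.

Saturation; I_D = 1.42 mA

V_GS = V_G − V_S = 3.97 − 1.47 = 2.5 V; V_DS = V_D − V_S = 4.73 − 1.47 = 3.26 V.
k_n = μ_nC_ox · (W/L) = 0.9 mA/V².
V_ov = V_GS − V_th = 2.5 − 0.725 = 1.77 V.
Since V_DS = 3.26 V ≥ V_ov = 1.77 V, the device is in saturation.
I_D = ½ k_n V_ov² = 0.5 × 0.9 × 1.77² = 1.42 mA.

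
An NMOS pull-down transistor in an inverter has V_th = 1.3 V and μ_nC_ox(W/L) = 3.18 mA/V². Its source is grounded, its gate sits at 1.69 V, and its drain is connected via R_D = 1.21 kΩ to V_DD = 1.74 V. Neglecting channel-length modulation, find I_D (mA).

I_D = 0.242 mA

V_GS = V_G = 1.69 V, so V_ov = 1.69 − 1.3 = 0.39 V.
Assume saturation: I_D = ½ k_n V_ov² = 0.5 × 3.18 × 0.39² = 0.242 mA, giving V_DS = V_DD − I_D R_D = 1.74 − 0.242 × 1.21 = 1.45 V.
V_DS = 1.45 V ≥ V_ov = 0.39 V, confirming saturation.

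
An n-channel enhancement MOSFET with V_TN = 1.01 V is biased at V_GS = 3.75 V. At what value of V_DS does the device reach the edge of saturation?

The boundary between triode and saturation is V_DS = V_GS − V_TN = V_ov.
V_ov = 3.75 − 1.01 = 2.74 V.

V_DS,sat = 2.74 V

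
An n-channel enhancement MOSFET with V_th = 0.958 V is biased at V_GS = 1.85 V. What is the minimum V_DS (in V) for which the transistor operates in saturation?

V_DS,sat = 0.892 V

The boundary between triode and saturation is V_DS = V_GS − V_th = V_ov.
V_ov = 1.85 − 0.958 = 0.892 V.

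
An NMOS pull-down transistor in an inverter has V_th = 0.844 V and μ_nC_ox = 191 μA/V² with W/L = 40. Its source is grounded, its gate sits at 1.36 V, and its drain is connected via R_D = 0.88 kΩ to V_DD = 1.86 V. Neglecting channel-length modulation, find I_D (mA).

I_D = 1.02 mA

V_GS = V_G = 1.36 V, so V_ov = 1.36 − 0.844 = 0.516 V.
k_n = μ_nC_ox · (W/L) = 7.64 mA/V².
Assume saturation: I_D = ½ k_n V_ov² = 0.5 × 7.64 × 0.516² = 1.02 mA, giving V_DS = V_DD − I_D R_D = 1.86 − 1.02 × 0.88 = 0.965 V.
V_DS = 0.965 V ≥ V_ov = 0.516 V, confirming saturation.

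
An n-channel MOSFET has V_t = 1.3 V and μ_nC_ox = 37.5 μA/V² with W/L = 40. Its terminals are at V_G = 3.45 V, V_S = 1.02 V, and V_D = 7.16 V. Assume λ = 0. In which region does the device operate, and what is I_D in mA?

V_GS = V_G − V_S = 3.45 − 1.02 = 2.43 V; V_DS = V_D − V_S = 7.16 − 1.02 = 6.14 V.
k_n = μ_nC_ox · (W/L) = 1.5 mA/V².
V_ov = V_GS − V_t = 2.43 − 1.3 = 1.13 V.
Since V_DS = 6.14 V ≥ V_ov = 1.13 V, the device is in saturation.
I_D = ½ k_n V_ov² = 0.5 × 1.5 × 1.13² = 0.958 mA.

Saturation; I_D = 0.958 mA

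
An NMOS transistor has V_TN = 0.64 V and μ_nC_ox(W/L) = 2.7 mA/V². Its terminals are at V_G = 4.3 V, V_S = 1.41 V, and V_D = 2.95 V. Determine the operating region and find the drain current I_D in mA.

Triode; I_D = 6.15 mA

V_GS = V_G − V_S = 4.3 − 1.41 = 2.89 V; V_DS = V_D − V_S = 2.95 − 1.41 = 1.54 V.
V_ov = V_GS − V_TN = 2.89 − 0.64 = 2.25 V.
Since V_DS = 1.54 V < V_ov = 2.25 V, the device is in the triode region.
I_D = k_n [V_ov · V_DS − ½ V_DS²] = 2.7 × [2.25 × 1.54 − 0.5 × 1.54²] = 6.15 mA.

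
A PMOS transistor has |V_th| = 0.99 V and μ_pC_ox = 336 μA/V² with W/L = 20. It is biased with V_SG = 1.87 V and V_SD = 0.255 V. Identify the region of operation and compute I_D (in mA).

k_p = μ_pC_ox · (W/L) = 6.72 mA/V².
V_ov = V_SG − |V_th| = 1.87 − 0.99 = 0.88 V.
Since V_SD = 0.255 V < V_ov = 0.88 V, the device is in the triode region.
I_D = k_p [V_ov · V_SD − ½ V_SD²] = 6.72 × [0.88 × 0.255 − 0.5 × 0.255²] = 1.29 mA.

Triode; I_D = 1.29 mA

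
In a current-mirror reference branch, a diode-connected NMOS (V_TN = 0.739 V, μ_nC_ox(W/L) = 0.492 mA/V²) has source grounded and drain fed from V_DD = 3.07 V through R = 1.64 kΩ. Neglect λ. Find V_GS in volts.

V_GS = 2.20 V

With gate tied to drain, V_GS = V_DS ≥ V_GS − V_TN, so the device is in saturation.
KCL at the drain: ½ k_n (V_GS − V_TN)² = (V_DD − V_GS)/R.
Let x = V_GS − 0.739. Then 0.403 x² + x − 2.331 = 0, giving x = 1.47 V (positive root), so V_GS = 2.2 V.
I_D = (V_DD − V_GS)/R = (3.07 − 2.2) / 1.64 = 0.528 mA.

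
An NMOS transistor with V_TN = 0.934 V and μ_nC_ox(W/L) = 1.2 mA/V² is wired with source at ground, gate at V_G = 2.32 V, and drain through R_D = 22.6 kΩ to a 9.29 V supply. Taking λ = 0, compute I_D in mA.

I_D = 0.399 mA

V_GS = V_G = 2.32 V, so V_ov = 2.32 − 0.934 = 1.39 V.
Assume saturation: I_D = ½ k_n V_ov² = 0.5 × 1.2 × 1.39² = 1.15 mA, giving V_DS = V_DD − I_D R_D = 9.29 − 1.15 × 22.6 = -16.8 V.
But -16.8 V < V_ov = 1.39 V, so the device is actually in triode.
In triode I_D = k_n[V_ov V_DS − ½ V_DS²] and I_D = (V_DD − V_DS)/R_D. Equating: 13.6 V_DS² − 38.59 V_DS + 9.29 = 0, giving V_DS = 0.266 V (the root below V_ov).
I_D = (9.29 − 0.266) / 22.6 = 0.399 mA.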